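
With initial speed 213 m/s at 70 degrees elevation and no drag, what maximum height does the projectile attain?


H = (v0*sin(theta))^2 / (2g) = (213*sin(70°))^2 / (2*9.81) = 2042 m

2042 m


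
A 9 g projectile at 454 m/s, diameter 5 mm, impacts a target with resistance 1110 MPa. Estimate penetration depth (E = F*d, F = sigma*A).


A = pi*(d/2)^2 = pi*(5/2)^2 = 19.635 mm^2
E = 0.5*m*v^2 = 0.5*0.009*454^2 = 927.522 J
depth = E/(sigma*A) = 927.522 J / (1110 MPa * 19.635 mm^2) = 927.522/(1110 * 19.635) m = 0.042557 m ≈ 42.56 mm

42.56 mm


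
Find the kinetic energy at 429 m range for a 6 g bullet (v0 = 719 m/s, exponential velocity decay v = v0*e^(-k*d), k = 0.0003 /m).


v = v0*exp(-k*d) = 719*exp(-0.0003*429) = 632.172 m/s
E = 0.5*m*v^2 = 0.5*0.006*632.172^2 = 1199 J

1199 J


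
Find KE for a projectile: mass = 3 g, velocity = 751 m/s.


E = 0.5*m*v^2 = 0.5*0.003*751^2 = 846 J

846 J


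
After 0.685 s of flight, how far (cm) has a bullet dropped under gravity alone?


drop = 0.5*g*t^2 = 0.5*9.81*0.685^2 = 2.30155 m ≈ 230.2 cm

230.2 cm


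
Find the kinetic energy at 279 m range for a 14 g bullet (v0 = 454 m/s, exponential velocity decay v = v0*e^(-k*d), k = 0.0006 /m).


v = v0*exp(-k*d) = 454*exp(-0.0006*279) = 384.021 m/s
E = 0.5*m*v^2 = 0.5*0.014*384.021^2 = 1032 J

1032 J


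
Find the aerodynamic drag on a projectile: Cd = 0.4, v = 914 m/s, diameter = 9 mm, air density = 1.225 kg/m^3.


A = pi*(d/2)^2 = pi*(9/2000)^2 = 6.36173e-05 m^2
Fd = 0.5*Cd*rho*A*v^2 = 0.5*0.4*1.225*6.36173e-05*914^2 = 13.02 N

13.02 N


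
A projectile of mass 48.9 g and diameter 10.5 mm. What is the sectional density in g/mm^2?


SD = m/d^2 = 48.9/10.5^2 = 0.4435 g/mm^2

0.4435 g/mm^2


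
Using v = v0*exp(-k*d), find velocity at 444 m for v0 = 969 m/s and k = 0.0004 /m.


v = v0*exp(-k*d) = 969*exp(-0.0004*444) = 811.3 m/s

811.3 m/s


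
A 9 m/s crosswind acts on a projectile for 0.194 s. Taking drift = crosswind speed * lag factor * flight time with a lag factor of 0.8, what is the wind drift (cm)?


drift = v_wind * lag * t = 9 * 0.8 * 0.194 = 1.3968 m ≈ 139.7 cm

139.7 cm


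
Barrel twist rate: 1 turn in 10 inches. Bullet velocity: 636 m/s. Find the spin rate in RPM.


twist_m = 10*0.0254 = 0.254 m
spin = v/twist = 636/0.254 = 2503.937 rev/s
RPM = spin*60 = 2503.937*60 ≈ 150236 RPM

150236 RPM


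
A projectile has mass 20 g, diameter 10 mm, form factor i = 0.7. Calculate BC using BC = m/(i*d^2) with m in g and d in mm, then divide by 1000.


BC = m/(i*d^2*1000) = 20/(0.7 * 10^2 * 1000) = 0.0002857

0.0002857


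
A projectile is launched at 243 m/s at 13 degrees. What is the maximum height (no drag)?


H = (v0*sin(theta))^2 / (2g) = (243*sin(13°))^2 / (2*9.81) = 152.3 m

152.3 m


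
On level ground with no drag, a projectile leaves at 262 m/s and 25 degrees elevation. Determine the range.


R = v0^2 * sin(2*theta) / g = 262^2 * sin(2*25°) / 9.81 = 5360 m

5360 m


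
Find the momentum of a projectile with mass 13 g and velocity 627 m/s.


p = m*v = 0.013*627 = 8.151 kg·m/s

8.151 kg·m/s


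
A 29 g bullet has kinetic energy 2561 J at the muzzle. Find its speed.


v = sqrt(2*E/m) = sqrt(2*2561/0.029) = 420.3 m/s

420.3 m/s


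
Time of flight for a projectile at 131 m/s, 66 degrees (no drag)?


T = 2*v0*sin(theta)/g = 2*131*sin(66°)/9.81 = 24.4 s

24.4 s


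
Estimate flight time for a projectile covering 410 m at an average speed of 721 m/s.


t = d/v = 410/721 = 0.5687 s

0.5687 s


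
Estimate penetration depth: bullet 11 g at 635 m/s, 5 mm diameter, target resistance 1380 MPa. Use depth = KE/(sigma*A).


A = pi*(d/2)^2 = pi*(5/2)^2 = 19.635 mm^2
E = 0.5*m*v^2 = 0.5*0.011*635^2 = 2217.74 J
depth = E/(sigma*A) = 2217.74 J / (1380 MPa * 19.635 mm^2) = 2217.74/(1380 * 19.635) m = 0.0818467 m ≈ 81.85 mm

81.85 mm


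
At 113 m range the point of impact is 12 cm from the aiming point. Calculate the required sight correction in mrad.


1 mrad subtends 1 cm per 10 m of range, so adj = error_cm / (dist_m / 10) = 12 / (113/10) = 1.062 mrad

1.062 mrad


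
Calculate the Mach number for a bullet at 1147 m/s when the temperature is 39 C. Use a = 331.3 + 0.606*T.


a = 331.3 + 0.606*(39) = 354.934 m/s
M = v/a = 1147/354.934 = 3.232

3.232


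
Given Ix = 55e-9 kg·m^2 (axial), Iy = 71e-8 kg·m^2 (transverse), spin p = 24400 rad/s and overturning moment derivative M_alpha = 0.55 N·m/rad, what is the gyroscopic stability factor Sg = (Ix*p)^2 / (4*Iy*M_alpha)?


Sg = Ix^2 * p^2 / (4 * Iy * M_alpha) = (55e-9)^2 * 24400^2 / (4 * 71e-8 * 0.55) = 1.153

1.153


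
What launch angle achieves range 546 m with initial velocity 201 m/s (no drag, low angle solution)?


sin(2*theta) = R*g/v0^2 = 546*9.81/201^2 = 0.132577, theta = arcsin(0.132577)/2 = 3.809°

3.809 degrees


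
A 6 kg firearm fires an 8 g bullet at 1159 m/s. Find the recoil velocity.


v_recoil = m_p * v_p / m_gun = 0.008 * 1159 / 6 = 1.545 m/s

1.545 m/s


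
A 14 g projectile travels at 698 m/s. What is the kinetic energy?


E = 0.5*m*v^2 = 0.5*0.014*698^2 = 3410 J

3410 J


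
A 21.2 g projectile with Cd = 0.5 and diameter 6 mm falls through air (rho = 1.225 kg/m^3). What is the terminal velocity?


A = pi*(d/2)^2 = pi*(6/2000)^2 = 2.82743e-05 m^2
vt = sqrt(2mg/(Cd*rho*A)) = sqrt(2*0.0212*9.81/(0.5 * 1.225 * 2.82743e-05)) = 155 m/s

155 m/s


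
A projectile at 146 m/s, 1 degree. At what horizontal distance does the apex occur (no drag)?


R = v0^2*sin(2*theta)/g = 146^2*sin(2*1°)/9.81 = 75.8326 m
apex_dist = R/2 = 75.8326/2 = 37.92 m

37.92 m


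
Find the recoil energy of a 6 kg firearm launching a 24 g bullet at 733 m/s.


v_r = m_p*v_p/m_gun = 0.024*733/6 = 2.932 m/s, E_r = 0.5*m_gun*v_r^2 = 0.5*6*2.932^2 = 25.79 J

25.79 J


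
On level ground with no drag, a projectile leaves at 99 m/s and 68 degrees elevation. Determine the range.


R = v0^2 * sin(2*theta) / g = 99^2 * sin(2*68°) / 9.81 = 694 m

694 m


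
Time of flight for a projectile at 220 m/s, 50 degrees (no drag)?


T = 2*v0*sin(theta)/g = 2*220*sin(50°)/9.81 = 34.36 s

34.36 s


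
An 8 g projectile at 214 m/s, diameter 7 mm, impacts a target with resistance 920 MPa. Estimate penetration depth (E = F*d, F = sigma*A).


A = pi*(d/2)^2 = pi*(7/2)^2 = 38.4845 mm^2
E = 0.5*m*v^2 = 0.5*0.008*214^2 = 183.184 J
depth = E/(sigma*A) = 183.184 J / (920 MPa * 38.4845 mm^2) = 183.184/(920 * 38.4845) m = 0.00517385 m ≈ 5.174 mm

5.174 mm


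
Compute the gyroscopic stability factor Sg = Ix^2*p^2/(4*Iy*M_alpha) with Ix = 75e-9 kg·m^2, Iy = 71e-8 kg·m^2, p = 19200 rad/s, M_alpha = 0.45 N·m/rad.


Sg = Ix^2 * p^2 / (4 * Iy * M_alpha) = (75e-9)^2 * 19200^2 / (4 * 71e-8 * 0.45) = 1.623

1.623


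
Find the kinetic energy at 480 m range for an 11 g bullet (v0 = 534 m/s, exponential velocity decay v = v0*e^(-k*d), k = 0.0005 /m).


v = v0*exp(-k*d) = 534*exp(-0.0005*480) = 420.059 m/s
E = 0.5*m*v^2 = 0.5*0.011*420.059^2 = 970.5 J

970.5 J


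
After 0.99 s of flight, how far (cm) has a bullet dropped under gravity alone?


drop = 0.5*g*t^2 = 0.5*9.81*0.99^2 = 4.80739 m ≈ 480.7 cm

480.7 cm


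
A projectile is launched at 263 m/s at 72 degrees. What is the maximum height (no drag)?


H = (v0*sin(theta))^2 / (2g) = (263*sin(72°))^2 / (2*9.81) = 3189 m

3189 m


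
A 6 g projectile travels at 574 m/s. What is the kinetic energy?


E = 0.5*m*v^2 = 0.5*0.006*574^2 = 988.4 J

988.4 J


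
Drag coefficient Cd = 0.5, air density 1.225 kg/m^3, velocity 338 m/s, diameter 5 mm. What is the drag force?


A = pi*(d/2)^2 = pi*(5/2000)^2 = 1.96350e-05 m^2
Fd = 0.5*Cd*rho*A*v^2 = 0.5*0.5*1.225*1.96350e-05*338^2 = 0.687 N

0.687 N


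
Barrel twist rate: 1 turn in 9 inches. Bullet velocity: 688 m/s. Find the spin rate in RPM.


twist_m = 9*0.0254 = 0.2286 m
spin = v/twist = 688/0.2286 = 3009.624 rev/s
RPM = spin*60 = 3009.624*60 ≈ 180577 RPM

180577 RPM


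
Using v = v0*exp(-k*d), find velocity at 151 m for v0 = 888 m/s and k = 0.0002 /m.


v = v0*exp(-k*d) = 888*exp(-0.0002*151) = 861.6 m/s

861.6 m/s


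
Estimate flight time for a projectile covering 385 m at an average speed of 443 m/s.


t = d/v = 385/443 = 0.8691 s

0.8691 s


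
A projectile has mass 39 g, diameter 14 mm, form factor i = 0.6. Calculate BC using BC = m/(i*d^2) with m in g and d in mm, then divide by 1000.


BC = m/(i*d^2*1000) = 39/(0.6 * 14^2 * 1000) = 0.0003316

0.0003316


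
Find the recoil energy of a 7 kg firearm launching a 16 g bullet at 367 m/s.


v_r = m_p*v_p/m_gun = 0.016*367/7 = 0.838857 m/s, E_r = 0.5*m_gun*v_r^2 = 0.5*7*0.838857^2 = 2.463 J

2.463 J


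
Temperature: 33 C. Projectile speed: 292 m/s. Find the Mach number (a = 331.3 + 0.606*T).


a = 331.3 + 0.606*(33) = 351.298 m/s
M = v/a = 292/351.298 = 0.8312

0.8312


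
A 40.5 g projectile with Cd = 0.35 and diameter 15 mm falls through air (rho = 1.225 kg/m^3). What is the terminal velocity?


A = pi*(d/2)^2 = pi*(15/2000)^2 = 1.76715e-04 m^2
vt = sqrt(2mg/(Cd*rho*A)) = sqrt(2*0.0405*9.81/(0.35 * 1.225 * 1.76715e-04)) = 102.4 m/s

102.4 m/s


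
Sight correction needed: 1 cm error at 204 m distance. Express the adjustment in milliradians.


1 mrad subtends 1 cm per 10 m of range, so adj = error_cm / (dist_m / 10) = 1 / (204/10) = 0.04902 mrad

0.04902 mrad


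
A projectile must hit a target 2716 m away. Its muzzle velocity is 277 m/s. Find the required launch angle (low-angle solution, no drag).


sin(2*theta) = R*g/v0^2 = 2716*9.81/277^2 = 0.347248, theta = arcsin(0.347248)/2 = 10.16°

10.16 degrees


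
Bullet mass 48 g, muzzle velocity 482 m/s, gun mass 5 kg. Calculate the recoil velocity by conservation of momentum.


v_recoil = m_p * v_p / m_gun = 0.048 * 482 / 5 = 4.627 m/s

4.627 m/s


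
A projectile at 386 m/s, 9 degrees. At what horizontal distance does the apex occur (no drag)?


R = v0^2*sin(2*theta)/g = 386^2*sin(2*9°)/9.81 = 4693.4 m
apex_dist = R/2 = 4693.4/2 = 2347 m

2347 m


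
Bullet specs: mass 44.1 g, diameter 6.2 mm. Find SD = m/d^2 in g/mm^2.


SD = m/d^2 = 44.1/6.2^2 = 1.147 g/mm^2

1.147 g/mm^2


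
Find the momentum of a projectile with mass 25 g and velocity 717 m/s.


p = m*v = 0.025*717 = 17.93 kg·m/s

17.93 kg·m/s


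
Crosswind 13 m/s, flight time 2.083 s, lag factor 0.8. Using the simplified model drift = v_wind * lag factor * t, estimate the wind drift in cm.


drift = v_wind * lag * t = 13 * 0.8 * 2.083 = 21.6632 m ≈ 2166 cm

2166 cm


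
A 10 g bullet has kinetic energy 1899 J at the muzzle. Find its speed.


v = sqrt(2*E/m) = sqrt(2*1899/0.01) = 616.3 m/s

616.3 m/s


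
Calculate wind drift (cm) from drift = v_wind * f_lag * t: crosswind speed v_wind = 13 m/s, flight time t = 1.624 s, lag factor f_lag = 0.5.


drift = v_wind * lag * t = 13 * 0.5 * 1.624 = 10.556 m ≈ 1056 cm

1056 cm


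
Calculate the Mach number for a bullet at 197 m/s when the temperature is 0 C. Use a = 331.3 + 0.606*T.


a = 331.3 + 0.606*(0) = 331.3 m/s
M = v/a = 197/331.3 = 0.5946

0.5946


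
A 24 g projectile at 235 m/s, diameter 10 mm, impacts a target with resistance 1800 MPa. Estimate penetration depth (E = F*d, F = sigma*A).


A = pi*(d/2)^2 = pi*(10/2)^2 = 78.5398 mm^2
E = 0.5*m*v^2 = 0.5*0.024*235^2 = 662.7 J
depth = E/(sigma*A) = 662.7 J / (1800 MPa * 78.5398 mm^2) = 662.7/(1800 * 78.5398) m = 0.00468764 m ≈ 4.688 mm

4.688 mm


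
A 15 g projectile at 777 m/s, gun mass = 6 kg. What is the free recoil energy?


v_r = m_p*v_p/m_gun = 0.015*777/6 = 1.9425 m/s, E_r = 0.5*m_gun*v_r^2 = 0.5*6*1.9425^2 = 11.32 J

11.32 J


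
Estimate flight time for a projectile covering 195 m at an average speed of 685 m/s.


t = d/v = 195/685 = 0.2847 s

0.2847 s


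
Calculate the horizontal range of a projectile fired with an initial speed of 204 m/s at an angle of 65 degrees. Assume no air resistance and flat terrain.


R = v0^2 * sin(2*theta) / g = 204^2 * sin(2*65°) / 9.81 = 3250 m

3250 m


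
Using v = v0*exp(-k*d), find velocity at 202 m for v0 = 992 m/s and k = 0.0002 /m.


v = v0*exp(-k*d) = 992*exp(-0.0002*202) = 952.7 m/s

952.7 m/s


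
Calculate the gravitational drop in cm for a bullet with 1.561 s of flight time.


drop = 0.5*g*t^2 = 0.5*9.81*1.561^2 = 11.9521 m ≈ 1195 cm

1195 cm


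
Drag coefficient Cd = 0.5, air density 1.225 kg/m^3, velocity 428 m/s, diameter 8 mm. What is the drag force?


A = pi*(d/2)^2 = pi*(8/2000)^2 = 5.02655e-05 m^2
Fd = 0.5*Cd*rho*A*v^2 = 0.5*0.5*1.225*5.02655e-05*428^2 = 2.82 N

2.82 N


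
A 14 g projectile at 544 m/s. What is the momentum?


p = m*v = 0.014*544 = 7.616 kg·m/s

7.616 kg·m/s


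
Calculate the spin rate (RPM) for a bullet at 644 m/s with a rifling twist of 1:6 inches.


twist_m = 6*0.0254 = 0.1524 m
spin = v/twist = 644/0.1524 = 4225.722 rev/s
RPM = spin*60 = 4225.722*60 ≈ 253543 RPM

253543 RPM


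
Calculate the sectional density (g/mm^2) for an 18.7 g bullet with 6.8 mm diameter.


SD = m/d^2 = 18.7/6.8^2 = 0.4044 g/mm^2

0.4044 g/mm^2


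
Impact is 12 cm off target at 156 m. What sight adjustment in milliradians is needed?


1 mrad subtends 1 cm per 10 m of range, so adj = error_cm / (dist_m / 10) = 12 / (156/10) = 0.7692 mrad

0.7692 mrad


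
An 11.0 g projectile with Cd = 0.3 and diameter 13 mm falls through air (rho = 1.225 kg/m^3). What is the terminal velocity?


A = pi*(d/2)^2 = pi*(13/2000)^2 = 1.32732e-04 m^2
vt = sqrt(2mg/(Cd*rho*A)) = sqrt(2*0.011*9.81/(0.3 * 1.225 * 1.32732e-04)) = 66.52 m/s

66.52 m/s


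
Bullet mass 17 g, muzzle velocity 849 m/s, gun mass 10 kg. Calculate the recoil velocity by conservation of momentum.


v_recoil = m_p * v_p / m_gun = 0.017 * 849 / 10 = 1.443 m/s

1.443 m/s


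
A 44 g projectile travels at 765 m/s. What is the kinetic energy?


E = 0.5*m*v^2 = 0.5*0.044*765^2 = 12875 J

12875 J


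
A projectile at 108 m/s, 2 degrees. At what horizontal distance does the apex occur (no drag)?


R = v0^2*sin(2*theta)/g = 108^2*sin(2*2°)/9.81 = 82.9398 m
apex_dist = R/2 = 82.9398/2 = 41.47 m

41.47 m


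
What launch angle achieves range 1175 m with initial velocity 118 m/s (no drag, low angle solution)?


sin(2*theta) = R*g/v0^2 = 1175*9.81/118^2 = 0.827833, theta = arcsin(0.827833)/2 = 27.94°

27.94 degrees


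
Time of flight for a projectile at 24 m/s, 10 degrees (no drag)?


T = 2*v0*sin(theta)/g = 2*24*sin(10°)/9.81 = 0.8497 s

0.8497 s


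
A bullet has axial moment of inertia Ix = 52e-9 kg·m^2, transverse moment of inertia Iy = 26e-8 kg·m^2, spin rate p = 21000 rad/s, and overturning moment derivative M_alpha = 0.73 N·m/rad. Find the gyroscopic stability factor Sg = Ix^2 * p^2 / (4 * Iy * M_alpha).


Sg = Ix^2 * p^2 / (4 * Iy * M_alpha) = (52e-9)^2 * 21000^2 / (4 * 26e-8 * 0.73) = 1.571

1.571


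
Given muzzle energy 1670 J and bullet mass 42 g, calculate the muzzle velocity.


v = sqrt(2*E/m) = sqrt(2*1670/0.042) = 282 m/s

282 m/s


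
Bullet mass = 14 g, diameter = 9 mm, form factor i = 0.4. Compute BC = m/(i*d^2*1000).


BC = m/(i*d^2*1000) = 14/(0.4 * 9^2 * 1000) = 0.0004321

0.0004321


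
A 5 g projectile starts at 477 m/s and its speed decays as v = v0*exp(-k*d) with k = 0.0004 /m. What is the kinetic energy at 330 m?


v = v0*exp(-k*d) = 477*exp(-0.0004*330) = 418.015 m/s
E = 0.5*m*v^2 = 0.5*0.005*418.015^2 = 436.8 J

436.8 J


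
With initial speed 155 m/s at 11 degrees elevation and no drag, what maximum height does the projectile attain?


H = (v0*sin(theta))^2 / (2g) = (155*sin(11°))^2 / (2*9.81) = 44.58 m

44.58 m


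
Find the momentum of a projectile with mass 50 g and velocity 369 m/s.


p = m*v = 0.05*369 = 18.45 kg·m/s

18.45 kg·m/s


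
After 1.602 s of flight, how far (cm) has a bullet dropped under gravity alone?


drop = 0.5*g*t^2 = 0.5*9.81*1.602^2 = 12.5882 m ≈ 1259 cm

1259 cm


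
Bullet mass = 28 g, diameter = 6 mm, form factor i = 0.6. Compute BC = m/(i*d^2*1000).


BC = m/(i*d^2*1000) = 28/(0.6 * 6^2 * 1000) = 0.001296

0.001296


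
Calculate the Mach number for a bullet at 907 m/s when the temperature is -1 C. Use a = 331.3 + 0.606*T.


a = 331.3 + 0.606*(-1) = 330.694 m/s
M = v/a = 907/330.694 = 2.743

2.743


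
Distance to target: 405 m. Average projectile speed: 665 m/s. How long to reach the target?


t = d/v = 405/665 = 0.609 s

0.609 s


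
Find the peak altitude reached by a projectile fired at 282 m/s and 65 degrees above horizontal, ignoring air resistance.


H = (v0*sin(theta))^2 / (2g) = (282*sin(65°))^2 / (2*9.81) = 3329 m

3329 m


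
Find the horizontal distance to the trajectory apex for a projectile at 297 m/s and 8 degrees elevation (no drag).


R = v0^2*sin(2*theta)/g = 297^2*sin(2*8°)/9.81 = 2478.46 m
apex_dist = R/2 = 2478.46/2 = 1239 m

1239 m


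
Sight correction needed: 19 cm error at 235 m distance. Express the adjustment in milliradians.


1 mrad subtends 1 cm per 10 m of range, so adj = error_cm / (dist_m / 10) = 19 / (235/10) = 0.8085 mrad

0.8085 mrad


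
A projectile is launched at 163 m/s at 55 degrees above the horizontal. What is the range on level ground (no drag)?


R = v0^2 * sin(2*theta) / g = 163^2 * sin(2*55°) / 9.81 = 2545 m

2545 m


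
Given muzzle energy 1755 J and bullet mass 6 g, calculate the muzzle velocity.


v = sqrt(2*E/m) = sqrt(2*1755/0.006) = 764.9 m/s

764.9 m/s


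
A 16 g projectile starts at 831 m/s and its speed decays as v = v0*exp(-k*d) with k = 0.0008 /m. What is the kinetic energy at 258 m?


v = v0*exp(-k*d) = 831*exp(-0.0008*258) = 676.025 m/s
E = 0.5*m*v^2 = 0.5*0.016*676.025^2 = 3656 J

3656 J


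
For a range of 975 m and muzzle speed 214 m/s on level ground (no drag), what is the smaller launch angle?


sin(2*theta) = R*g/v0^2 = 975*9.81/214^2 = 0.208856, theta = arcsin(0.208856)/2 = 6.028°

6.028 degrees


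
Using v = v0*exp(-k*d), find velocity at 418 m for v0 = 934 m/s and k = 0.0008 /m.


v = v0*exp(-k*d) = 934*exp(-0.0008*418) = 668.5 m/s

668.5 m/s


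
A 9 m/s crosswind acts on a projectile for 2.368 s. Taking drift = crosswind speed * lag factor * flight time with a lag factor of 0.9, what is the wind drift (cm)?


drift = v_wind * lag * t = 9 * 0.9 * 2.368 = 19.1808 m ≈ 1918 cm

1918 cm


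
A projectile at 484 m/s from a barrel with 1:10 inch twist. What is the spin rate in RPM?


twist_m = 10*0.0254 = 0.254 m
spin = v/twist = 484/0.254 = 1905.512 rev/s
RPM = spin*60 = 1905.512*60 ≈ 114331 RPM

114331 RPM


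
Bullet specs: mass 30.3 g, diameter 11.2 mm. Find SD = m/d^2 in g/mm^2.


SD = m/d^2 = 30.3/11.2^2 = 0.2415 g/mm^2

0.2415 g/mm^2


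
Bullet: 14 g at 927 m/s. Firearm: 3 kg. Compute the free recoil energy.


v_r = m_p*v_p/m_gun = 0.014*927/3 = 4.326 m/s, E_r = 0.5*m_gun*v_r^2 = 0.5*3*4.326^2 = 28.07 J

28.07 J


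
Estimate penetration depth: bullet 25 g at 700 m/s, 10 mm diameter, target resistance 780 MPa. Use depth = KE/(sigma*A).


A = pi*(d/2)^2 = pi*(10/2)^2 = 78.5398 mm^2
E = 0.5*m*v^2 = 0.5*0.025*700^2 = 6125 J
depth = E/(sigma*A) = 6125 J / (780 MPa * 78.5398 mm^2) = 6125/(780 * 78.5398) m = 0.099982 m ≈ 99.98 mm

99.98 mm


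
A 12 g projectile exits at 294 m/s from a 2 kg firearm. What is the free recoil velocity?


v_recoil = m_p * v_p / m_gun = 0.012 * 294 / 2 = 1.764 m/s

1.764 m/s


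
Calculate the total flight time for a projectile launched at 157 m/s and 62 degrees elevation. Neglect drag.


T = 2*v0*sin(theta)/g = 2*157*sin(62°)/9.81 = 28.26 s

28.26 s


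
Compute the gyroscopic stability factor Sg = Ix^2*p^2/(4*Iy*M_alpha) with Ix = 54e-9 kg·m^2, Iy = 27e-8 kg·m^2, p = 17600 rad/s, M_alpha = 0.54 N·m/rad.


Sg = Ix^2 * p^2 / (4 * Iy * M_alpha) = (54e-9)^2 * 17600^2 / (4 * 27e-8 * 0.54) = 1.549

1.549


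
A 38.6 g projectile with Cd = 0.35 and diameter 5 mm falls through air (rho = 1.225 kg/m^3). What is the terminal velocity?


A = pi*(d/2)^2 = pi*(5/2000)^2 = 1.96350e-05 m^2
vt = sqrt(2mg/(Cd*rho*A)) = sqrt(2*0.0386*9.81/(0.35 * 1.225 * 1.96350e-05)) = 299.9 m/s

299.9 m/s


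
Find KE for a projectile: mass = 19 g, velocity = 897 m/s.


E = 0.5*m*v^2 = 0.5*0.019*897^2 = 7644 J

7644 J


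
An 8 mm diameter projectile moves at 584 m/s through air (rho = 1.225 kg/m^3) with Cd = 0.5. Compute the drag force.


A = pi*(d/2)^2 = pi*(8/2000)^2 = 5.02655e-05 m^2
Fd = 0.5*Cd*rho*A*v^2 = 0.5*0.5*1.225*5.02655e-05*584^2 = 5.25 N

5.25 N


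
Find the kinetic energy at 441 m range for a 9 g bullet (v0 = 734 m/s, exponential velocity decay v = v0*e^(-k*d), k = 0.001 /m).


v = v0*exp(-k*d) = 734*exp(-0.001*441) = 472.25 m/s
E = 0.5*m*v^2 = 0.5*0.009*472.25^2 = 1004 J

1004 J


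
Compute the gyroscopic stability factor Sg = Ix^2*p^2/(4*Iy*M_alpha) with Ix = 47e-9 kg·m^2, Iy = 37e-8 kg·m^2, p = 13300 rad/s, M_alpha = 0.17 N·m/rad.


Sg = Ix^2 * p^2 / (4 * Iy * M_alpha) = (47e-9)^2 * 13300^2 / (4 * 37e-8 * 0.17) = 1.553

1.553


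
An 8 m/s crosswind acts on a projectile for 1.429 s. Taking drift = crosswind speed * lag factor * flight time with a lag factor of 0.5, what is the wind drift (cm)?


drift = v_wind * lag * t = 8 * 0.5 * 1.429 = 5.716 m ≈ 571.6 cm

571.6 cm


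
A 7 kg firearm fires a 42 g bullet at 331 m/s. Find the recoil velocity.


v_recoil = m_p * v_p / m_gun = 0.042 * 331 / 7 = 1.986 m/s

1.986 m/s


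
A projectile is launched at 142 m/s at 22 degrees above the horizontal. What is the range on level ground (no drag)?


R = v0^2 * sin(2*theta) / g = 142^2 * sin(2*22°) / 9.81 = 1428 m

1428 m


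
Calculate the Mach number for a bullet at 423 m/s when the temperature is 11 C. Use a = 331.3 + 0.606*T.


a = 331.3 + 0.606*(11) = 337.966 m/s
M = v/a = 423/337.966 = 1.252

1.252


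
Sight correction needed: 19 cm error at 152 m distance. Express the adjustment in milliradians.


1 mrad subtends 1 cm per 10 m of range, so adj = error_cm / (dist_m / 10) = 19 / (152/10) = 1.25 mrad

1.25 mrad


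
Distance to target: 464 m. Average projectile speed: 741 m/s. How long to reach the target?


t = d/v = 464/741 = 0.6262 s

0.6262 s


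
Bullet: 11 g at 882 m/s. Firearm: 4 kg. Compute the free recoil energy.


v_r = m_p*v_p/m_gun = 0.011*882/4 = 2.4255 m/s, E_r = 0.5*m_gun*v_r^2 = 0.5*4*2.4255^2 = 11.77 J

11.77 J


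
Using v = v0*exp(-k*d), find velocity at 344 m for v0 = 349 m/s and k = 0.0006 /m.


v = v0*exp(-k*d) = 349*exp(-0.0006*344) = 283.9 m/s

283.9 m/s


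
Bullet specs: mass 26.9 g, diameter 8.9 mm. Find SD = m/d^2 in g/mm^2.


SD = m/d^2 = 26.9/8.9^2 = 0.3396 g/mm^2

0.3396 g/mm^2


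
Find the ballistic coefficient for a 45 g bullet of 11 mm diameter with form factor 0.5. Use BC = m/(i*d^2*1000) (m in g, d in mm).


BC = m/(i*d^2*1000) = 45/(0.5 * 11^2 * 1000) = 0.0007438

0.0007438


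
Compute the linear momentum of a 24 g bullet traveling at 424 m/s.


p = m*v = 0.024*424 = 10.18 kg·m/s

10.18 kg·m/s


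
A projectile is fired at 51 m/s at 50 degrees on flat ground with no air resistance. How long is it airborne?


T = 2*v0*sin(theta)/g = 2*51*sin(50°)/9.81 = 7.965 s

7.965 s


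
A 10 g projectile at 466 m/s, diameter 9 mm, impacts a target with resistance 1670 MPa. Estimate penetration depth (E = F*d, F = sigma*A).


A = pi*(d/2)^2 = pi*(9/2)^2 = 63.6173 mm^2
E = 0.5*m*v^2 = 0.5*0.01*466^2 = 1085.78 J
depth = E/(sigma*A) = 1085.78 J / (1670 MPa * 63.6173 mm^2) = 1085.78/(1670 * 63.6173) m = 0.01022 m ≈ 10.22 mm

10.22 mm


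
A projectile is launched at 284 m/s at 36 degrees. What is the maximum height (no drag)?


H = (v0*sin(theta))^2 / (2g) = (284*sin(36°))^2 / (2*9.81) = 1420 m

1420 m


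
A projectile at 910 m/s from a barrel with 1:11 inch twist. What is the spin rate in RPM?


twist_m = 11*0.0254 = 0.2794 m
spin = v/twist = 910/0.2794 = 3256.979 rev/s
RPM = spin*60 = 3256.979*60 ≈ 195419 RPM

195419 RPM


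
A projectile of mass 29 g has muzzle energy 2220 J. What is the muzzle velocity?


v = sqrt(2*E/m) = sqrt(2*2220/0.029) = 391.3 m/s

391.3 m/s


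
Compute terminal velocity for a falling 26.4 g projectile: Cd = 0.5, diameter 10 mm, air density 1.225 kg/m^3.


A = pi*(d/2)^2 = pi*(10/2000)^2 = 7.85398e-05 m^2
vt = sqrt(2mg/(Cd*rho*A)) = sqrt(2*0.0264*9.81/(0.5 * 1.225 * 7.85398e-05)) = 103.8 m/s

103.8 m/s


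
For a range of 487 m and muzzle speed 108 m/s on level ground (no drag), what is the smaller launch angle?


sin(2*theta) = R*g/v0^2 = 487*9.81/108^2 = 0.409591, theta = arcsin(0.409591)/2 = 12.09°

12.09 degrees


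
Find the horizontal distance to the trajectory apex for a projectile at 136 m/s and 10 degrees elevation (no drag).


R = v0^2*sin(2*theta)/g = 136^2*sin(2*10°)/9.81 = 644.853 m
apex_dist = R/2 = 644.853/2 = 322.4 m

322.4 m


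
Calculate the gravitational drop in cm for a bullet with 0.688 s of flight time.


drop = 0.5*g*t^2 = 0.5*9.81*0.688^2 = 2.32175 m ≈ 232.2 cm

232.2 cm


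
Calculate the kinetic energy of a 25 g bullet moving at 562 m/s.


E = 0.5*m*v^2 = 0.5*0.025*562^2 = 3948 J

3948 J


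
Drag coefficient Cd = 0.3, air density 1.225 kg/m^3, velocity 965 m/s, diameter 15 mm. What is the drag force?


A = pi*(d/2)^2 = pi*(15/2000)^2 = 1.76715e-04 m^2
Fd = 0.5*Cd*rho*A*v^2 = 0.5*0.3*1.225*1.76715e-04*965^2 = 30.24 N

30.24 N


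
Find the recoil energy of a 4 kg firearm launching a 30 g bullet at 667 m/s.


v_r = m_p*v_p/m_gun = 0.03*667/4 = 5.0025 m/s, E_r = 0.5*m_gun*v_r^2 = 0.5*4*5.0025^2 = 50.05 J

50.05 J


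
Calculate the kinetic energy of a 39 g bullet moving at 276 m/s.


E = 0.5*m*v^2 = 0.5*0.039*276^2 = 1485 J

1485 J


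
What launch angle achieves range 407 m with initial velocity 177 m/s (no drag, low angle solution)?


sin(2*theta) = R*g/v0^2 = 407*9.81/177^2 = 0.127443, theta = arcsin(0.127443)/2 = 3.661°

3.661 degrees


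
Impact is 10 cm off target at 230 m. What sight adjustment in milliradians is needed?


1 mrad subtends 1 cm per 10 m of range, so adj = error_cm / (dist_m / 10) = 10 / (230/10) = 0.4348 mrad

0.4348 mrad


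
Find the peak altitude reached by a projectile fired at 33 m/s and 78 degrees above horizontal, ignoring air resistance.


H = (v0*sin(theta))^2 / (2g) = (33*sin(78°))^2 / (2*9.81) = 53.11 m

53.11 m


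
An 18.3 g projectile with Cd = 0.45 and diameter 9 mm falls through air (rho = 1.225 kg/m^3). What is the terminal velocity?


A = pi*(d/2)^2 = pi*(9/2000)^2 = 6.36173e-05 m^2
vt = sqrt(2mg/(Cd*rho*A)) = sqrt(2*0.0183*9.81/(0.45 * 1.225 * 6.36173e-05)) = 101.2 m/s

101.2 m/s


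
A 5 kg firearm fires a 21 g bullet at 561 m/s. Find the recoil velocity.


v_recoil = m_p * v_p / m_gun = 0.021 * 561 / 5 = 2.356 m/s

2.356 m/s


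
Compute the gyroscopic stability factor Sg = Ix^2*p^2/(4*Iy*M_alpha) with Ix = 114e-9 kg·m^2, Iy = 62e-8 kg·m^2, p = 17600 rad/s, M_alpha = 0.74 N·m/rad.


Sg = Ix^2 * p^2 / (4 * Iy * M_alpha) = (114e-9)^2 * 17600^2 / (4 * 62e-8 * 0.74) = 2.194

2.194


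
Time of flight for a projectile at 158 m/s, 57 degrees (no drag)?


T = 2*v0*sin(theta)/g = 2*158*sin(57°)/9.81 = 27.02 s

27.02 s


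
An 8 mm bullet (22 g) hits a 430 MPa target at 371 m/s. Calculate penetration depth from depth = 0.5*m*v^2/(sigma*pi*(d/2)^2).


A = pi*(d/2)^2 = pi*(8/2)^2 = 50.2655 mm^2
E = 0.5*m*v^2 = 0.5*0.022*371^2 = 1514.05 J
depth = E/(sigma*A) = 1514.05 J / (430 MPa * 50.2655 mm^2) = 1514.05/(430 * 50.2655) m = 0.070049 m ≈ 70.05 mm

70.05 mm


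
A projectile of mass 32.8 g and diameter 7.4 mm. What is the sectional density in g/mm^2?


SD = m/d^2 = 32.8/7.4^2 = 0.599 g/mm^2

0.599 g/mm^2


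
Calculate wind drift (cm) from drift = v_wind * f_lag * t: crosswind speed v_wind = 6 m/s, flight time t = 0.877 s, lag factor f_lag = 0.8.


drift = v_wind * lag * t = 6 * 0.8 * 0.877 = 4.2096 m ≈ 421 cm

421 cm


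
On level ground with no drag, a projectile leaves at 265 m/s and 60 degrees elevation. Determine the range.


R = v0^2 * sin(2*theta) / g = 265^2 * sin(2*60°) / 9.81 = 6199 m

6199 m


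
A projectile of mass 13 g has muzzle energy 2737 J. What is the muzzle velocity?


v = sqrt(2*E/m) = sqrt(2*2737/0.013) = 648.9 m/s

648.9 m/s


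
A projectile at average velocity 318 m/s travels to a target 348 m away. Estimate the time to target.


t = d/v = 348/318 = 1.094 s

1.094 s


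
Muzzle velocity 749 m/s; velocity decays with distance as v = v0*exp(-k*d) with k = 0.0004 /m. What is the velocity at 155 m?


v = v0*exp(-k*d) = 749*exp(-0.0004*155) = 704 m/s

704 m/s


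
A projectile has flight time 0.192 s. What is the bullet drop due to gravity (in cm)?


drop = 0.5*g*t^2 = 0.5*9.81*0.192^2 = 0.180818 m ≈ 18.08 cm

18.08 cm


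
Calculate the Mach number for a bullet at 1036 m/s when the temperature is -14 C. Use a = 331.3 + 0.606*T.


a = 331.3 + 0.606*(-14) = 322.816 m/s
M = v/a = 1036/322.816 = 3.209

3.209


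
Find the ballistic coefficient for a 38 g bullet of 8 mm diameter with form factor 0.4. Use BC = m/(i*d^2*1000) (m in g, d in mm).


BC = m/(i*d^2*1000) = 38/(0.4 * 8^2 * 1000) = 0.001484

0.001484


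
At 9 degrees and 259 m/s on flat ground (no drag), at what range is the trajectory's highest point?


R = v0^2*sin(2*theta)/g = 259^2*sin(2*9°)/9.81 = 2113.07 m
apex_dist = R/2 = 2113.07/2 = 1057 m

1057 m


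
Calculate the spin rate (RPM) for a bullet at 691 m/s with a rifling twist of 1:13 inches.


twist_m = 13*0.0254 = 0.3302 m
spin = v/twist = 691/0.3302 = 2092.671 rev/s
RPM = spin*60 = 2092.671*60 ≈ 125560 RPM

125560 RPM


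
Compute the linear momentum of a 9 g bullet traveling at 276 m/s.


p = m*v = 0.009*276 = 2.484 kg·m/s

2.484 kg·m/s


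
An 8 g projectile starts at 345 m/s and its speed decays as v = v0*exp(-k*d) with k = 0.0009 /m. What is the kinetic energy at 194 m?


v = v0*exp(-k*d) = 345*exp(-0.0009*194) = 289.729 m/s
E = 0.5*m*v^2 = 0.5*0.008*289.729^2 = 335.8 J

335.8 J


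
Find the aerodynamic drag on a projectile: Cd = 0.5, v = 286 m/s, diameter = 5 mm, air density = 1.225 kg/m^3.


A = pi*(d/2)^2 = pi*(5/2000)^2 = 1.96350e-05 m^2
Fd = 0.5*Cd*rho*A*v^2 = 0.5*0.5*1.225*1.96350e-05*286^2 = 0.4919 N

0.4919 N


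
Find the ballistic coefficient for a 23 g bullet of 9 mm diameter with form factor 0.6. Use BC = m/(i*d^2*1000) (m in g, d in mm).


BC = m/(i*d^2*1000) = 23/(0.6 * 9^2 * 1000) = 0.0004733

0.0004733


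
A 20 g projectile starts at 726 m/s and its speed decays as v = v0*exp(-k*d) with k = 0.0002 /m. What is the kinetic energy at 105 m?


v = v0*exp(-k*d) = 726*exp(-0.0002*105) = 710.913 m/s
E = 0.5*m*v^2 = 0.5*0.02*710.913^2 = 5054 J

5054 J


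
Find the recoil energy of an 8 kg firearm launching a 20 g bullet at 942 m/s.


v_r = m_p*v_p/m_gun = 0.02*942/8 = 2.355 m/s, E_r = 0.5*m_gun*v_r^2 = 0.5*8*2.355^2 = 22.18 J

22.18 J


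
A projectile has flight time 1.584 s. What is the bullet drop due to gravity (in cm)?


drop = 0.5*g*t^2 = 0.5*9.81*1.584^2 = 12.3069 m ≈ 1231 cm

1231 cm


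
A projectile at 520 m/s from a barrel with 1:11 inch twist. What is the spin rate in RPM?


twist_m = 11*0.0254 = 0.2794 m
spin = v/twist = 520/0.2794 = 1861.131 rev/s
RPM = spin*60 = 1861.131*60 ≈ 111668 RPM

111668 RPM


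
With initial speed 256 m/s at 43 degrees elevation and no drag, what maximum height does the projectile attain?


H = (v0*sin(theta))^2 / (2g) = (256*sin(43°))^2 / (2*9.81) = 1554 m

1554 m


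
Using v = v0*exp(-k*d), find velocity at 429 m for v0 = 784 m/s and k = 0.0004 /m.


v = v0*exp(-k*d) = 784*exp(-0.0004*429) = 660.4 m/s

660.4 m/s


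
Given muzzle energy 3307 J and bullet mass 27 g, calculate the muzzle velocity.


v = sqrt(2*E/m) = sqrt(2*3307/0.027) = 494.9 m/s

494.9 m/s


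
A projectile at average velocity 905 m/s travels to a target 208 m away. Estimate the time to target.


t = d/v = 208/905 = 0.2298 s

0.2298 s


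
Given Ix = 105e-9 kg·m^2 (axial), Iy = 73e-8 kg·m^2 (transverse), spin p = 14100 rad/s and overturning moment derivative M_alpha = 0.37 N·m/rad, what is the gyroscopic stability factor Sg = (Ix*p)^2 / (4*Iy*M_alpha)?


Sg = Ix^2 * p^2 / (4 * Iy * M_alpha) = (105e-9)^2 * 14100^2 / (4 * 73e-8 * 0.37) = 2.029

2.029


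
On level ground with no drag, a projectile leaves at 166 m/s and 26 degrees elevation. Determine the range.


R = v0^2 * sin(2*theta) / g = 166^2 * sin(2*26°) / 9.81 = 2213 m

2213 m


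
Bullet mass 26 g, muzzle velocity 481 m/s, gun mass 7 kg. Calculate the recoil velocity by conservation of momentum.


v_recoil = m_p * v_p / m_gun = 0.026 * 481 / 7 = 1.787 m/s

1.787 m/s


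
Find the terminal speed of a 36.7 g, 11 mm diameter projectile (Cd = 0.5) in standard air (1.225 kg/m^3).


A = pi*(d/2)^2 = pi*(11/2000)^2 = 9.50332e-05 m^2
vt = sqrt(2mg/(Cd*rho*A)) = sqrt(2*0.0367*9.81/(0.5 * 1.225 * 9.50332e-05)) = 111.2 m/s

111.2 m/s


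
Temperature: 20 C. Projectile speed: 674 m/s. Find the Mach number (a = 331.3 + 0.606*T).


a = 331.3 + 0.606*(20) = 343.42 m/s
M = v/a = 674/343.42 = 1.963

1.963


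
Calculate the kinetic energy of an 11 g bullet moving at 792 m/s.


E = 0.5*m*v^2 = 0.5*0.011*792^2 = 3450 J

3450 J


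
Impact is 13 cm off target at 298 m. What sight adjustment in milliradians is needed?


1 mrad subtends 1 cm per 10 m of range, so adj = error_cm / (dist_m / 10) = 13 / (298/10) = 0.4362 mrad

0.4362 mrad


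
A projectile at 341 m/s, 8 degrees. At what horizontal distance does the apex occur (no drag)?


R = v0^2*sin(2*theta)/g = 341^2*sin(2*8°)/9.81 = 3267.22 m
apex_dist = R/2 = 3267.22/2 = 1634 m

1634 m


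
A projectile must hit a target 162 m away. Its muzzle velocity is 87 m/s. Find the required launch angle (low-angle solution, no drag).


sin(2*theta) = R*g/v0^2 = 162*9.81/87^2 = 0.209964, theta = arcsin(0.209964)/2 = 6.06°

6.06 degrees


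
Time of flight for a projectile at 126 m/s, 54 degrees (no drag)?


T = 2*v0*sin(theta)/g = 2*126*sin(54°)/9.81 = 20.78 s

20.78 s


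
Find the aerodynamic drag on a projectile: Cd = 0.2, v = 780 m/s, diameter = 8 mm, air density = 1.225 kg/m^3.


A = pi*(d/2)^2 = pi*(8/2000)^2 = 5.02655e-05 m^2
Fd = 0.5*Cd*rho*A*v^2 = 0.5*0.2*1.225*5.02655e-05*780^2 = 3.746 N

3.746 N


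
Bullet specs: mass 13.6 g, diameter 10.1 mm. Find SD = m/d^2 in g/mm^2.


SD = m/d^2 = 13.6/10.1^2 = 0.1333 g/mm^2

0.1333 g/mm^2


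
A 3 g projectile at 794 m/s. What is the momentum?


p = m*v = 0.003*794 = 2.382 kg·m/s

2.382 kg·m/s


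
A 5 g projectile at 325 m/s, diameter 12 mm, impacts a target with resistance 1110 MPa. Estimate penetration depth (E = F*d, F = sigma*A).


A = pi*(d/2)^2 = pi*(12/2)^2 = 113.097 mm^2
E = 0.5*m*v^2 = 0.5*0.005*325^2 = 264.062 J
depth = E/(sigma*A) = 264.062 J / (1110 MPa * 113.097 mm^2) = 264.062/(1110 * 113.097) m = 0.00210345 m ≈ 2.103 mm

2.103 mm


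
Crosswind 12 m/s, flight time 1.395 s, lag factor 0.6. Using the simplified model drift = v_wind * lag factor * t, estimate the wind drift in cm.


drift = v_wind * lag * t = 12 * 0.6 * 1.395 = 10.044 m ≈ 1004 cm

1004 cm


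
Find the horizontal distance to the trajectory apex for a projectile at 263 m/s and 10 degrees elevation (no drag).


R = v0^2*sin(2*theta)/g = 263^2*sin(2*10°)/9.81 = 2411.54 m
apex_dist = R/2 = 2411.54/2 = 1206 m

1206 m


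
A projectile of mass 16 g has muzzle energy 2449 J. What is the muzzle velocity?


v = sqrt(2*E/m) = sqrt(2*2449/0.016) = 553.3 m/s

553.3 m/s


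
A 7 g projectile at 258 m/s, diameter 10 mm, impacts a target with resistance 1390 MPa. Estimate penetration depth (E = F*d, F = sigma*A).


A = pi*(d/2)^2 = pi*(10/2)^2 = 78.5398 mm^2
E = 0.5*m*v^2 = 0.5*0.007*258^2 = 232.974 J
depth = E/(sigma*A) = 232.974 J / (1390 MPa * 78.5398 mm^2) = 232.974/(1390 * 78.5398) m = 0.00213404 m ≈ 2.134 mm

2.134 mm


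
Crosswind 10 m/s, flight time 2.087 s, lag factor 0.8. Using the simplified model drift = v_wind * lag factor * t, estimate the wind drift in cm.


drift = v_wind * lag * t = 10 * 0.8 * 2.087 = 16.696 m ≈ 1670 cm

1670 cm


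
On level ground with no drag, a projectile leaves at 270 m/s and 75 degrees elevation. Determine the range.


R = v0^2 * sin(2*theta) / g = 270^2 * sin(2*75°) / 9.81 = 3716 m

3716 m


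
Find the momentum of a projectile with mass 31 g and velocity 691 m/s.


p = m*v = 0.031*691 = 21.42 kg·m/s

21.42 kg·m/s


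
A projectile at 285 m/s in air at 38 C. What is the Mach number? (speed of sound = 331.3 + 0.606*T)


a = 331.3 + 0.606*(38) = 354.328 m/s
M = v/a = 285/354.328 = 0.8043

0.8043


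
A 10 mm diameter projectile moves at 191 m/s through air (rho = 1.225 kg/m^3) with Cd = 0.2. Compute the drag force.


A = pi*(d/2)^2 = pi*(10/2000)^2 = 7.85398e-05 m^2
Fd = 0.5*Cd*rho*A*v^2 = 0.5*0.2*1.225*7.85398e-05*191^2 = 0.351 N

0.351 N


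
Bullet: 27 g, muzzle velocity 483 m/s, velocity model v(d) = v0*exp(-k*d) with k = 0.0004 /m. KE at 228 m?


v = v0*exp(-k*d) = 483*exp(-0.0004*228) = 440.899 m/s
E = 0.5*m*v^2 = 0.5*0.027*440.899^2 = 2624 J

2624 J


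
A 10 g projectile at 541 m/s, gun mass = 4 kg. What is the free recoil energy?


v_r = m_p*v_p/m_gun = 0.01*541/4 = 1.3525 m/s, E_r = 0.5*m_gun*v_r^2 = 0.5*4*1.3525^2 = 3.659 J

3.659 J


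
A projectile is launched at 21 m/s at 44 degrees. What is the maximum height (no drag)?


H = (v0*sin(theta))^2 / (2g) = (21*sin(44°))^2 / (2*9.81) = 10.85 m

10.85 m


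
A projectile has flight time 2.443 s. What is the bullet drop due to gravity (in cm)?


drop = 0.5*g*t^2 = 0.5*9.81*2.443^2 = 29.2743 m ≈ 2927 cm

2927 cm


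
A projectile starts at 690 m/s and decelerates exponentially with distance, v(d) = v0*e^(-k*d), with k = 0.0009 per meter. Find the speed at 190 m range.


v = v0*exp(-k*d) = 690*exp(-0.0009*190) = 581.5 m/s

581.5 m/s


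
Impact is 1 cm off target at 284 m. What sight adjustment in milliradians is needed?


1 mrad subtends 1 cm per 10 m of range, so adj = error_cm / (dist_m / 10) = 1 / (284/10) = 0.03521 mrad

0.03521 mrad


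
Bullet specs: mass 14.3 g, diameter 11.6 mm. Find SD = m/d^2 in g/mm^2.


SD = m/d^2 = 14.3/11.6^2 = 0.1063 g/mm^2

0.1063 g/mm^2


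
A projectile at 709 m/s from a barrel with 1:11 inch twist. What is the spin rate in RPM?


twist_m = 11*0.0254 = 0.2794 m
spin = v/twist = 709/0.2794 = 2537.581 rev/s
RPM = spin*60 = 2537.581*60 ≈ 152255 RPM

152255 RPM


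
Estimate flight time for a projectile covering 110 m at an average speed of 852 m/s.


t = d/v = 110/852 = 0.1291 s

0.1291 s


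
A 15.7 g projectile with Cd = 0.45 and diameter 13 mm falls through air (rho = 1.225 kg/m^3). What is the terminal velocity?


A = pi*(d/2)^2 = pi*(13/2000)^2 = 1.32732e-04 m^2
vt = sqrt(2mg/(Cd*rho*A)) = sqrt(2*0.0157*9.81/(0.45 * 1.225 * 1.32732e-04)) = 64.88 m/s

64.88 m/s


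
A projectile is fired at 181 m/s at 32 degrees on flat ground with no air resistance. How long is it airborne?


T = 2*v0*sin(theta)/g = 2*181*sin(32°)/9.81 = 19.55 s

19.55 s


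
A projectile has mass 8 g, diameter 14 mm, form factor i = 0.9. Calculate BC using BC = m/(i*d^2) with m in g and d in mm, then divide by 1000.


BC = m/(i*d^2*1000) = 8/(0.9 * 14^2 * 1000) = 4.535e-05

4.535e-05
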